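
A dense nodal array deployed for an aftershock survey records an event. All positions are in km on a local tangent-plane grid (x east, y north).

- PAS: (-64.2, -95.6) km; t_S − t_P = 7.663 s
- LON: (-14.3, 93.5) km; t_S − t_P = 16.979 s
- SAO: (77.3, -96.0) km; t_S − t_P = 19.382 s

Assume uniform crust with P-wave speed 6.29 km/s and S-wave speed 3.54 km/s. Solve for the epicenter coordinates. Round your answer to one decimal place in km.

(-66.7, -33.6)

Distance from S−P lag: d = Δt · v_P v_S / (v_P − v_S) = Δt · (6.29·3.54)/(6.29−3.54) ≈ 8.0969·Δt.
So d_PAS = 62.05, d_LON = 137.48, d_SAO = 156.93 km.
Circle about each station: (x + 64.2)² + (y + 95.6)² = 62.05²; (x + 14.3)² + (y − 93.5)² = 137.48²; (x − 77.3)² + (y + 96.0)² = 156.93².
Subtracting the PAS equation from the LON and SAO equations removes the quadratic terms:
99.8 x + 378.2 y = -19364.81
283.0 x − 0.8 y = -18846.53
Solving the 2×2 system: x ≈ -66.7, y ≈ -33.6 km.
Check against PAS (with the unrounded x, y): √((x + 64.2)²+(y + 95.6)²) = 62.05 ≈ 62.05 km. ✓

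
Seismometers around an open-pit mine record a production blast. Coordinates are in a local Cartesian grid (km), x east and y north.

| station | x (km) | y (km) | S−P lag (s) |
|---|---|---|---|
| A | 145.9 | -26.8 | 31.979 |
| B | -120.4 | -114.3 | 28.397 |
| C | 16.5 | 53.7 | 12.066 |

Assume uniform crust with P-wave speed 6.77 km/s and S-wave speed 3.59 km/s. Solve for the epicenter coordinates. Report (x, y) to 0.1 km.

Distance from S−P lag: d = Δt · v_P v_S / (v_P − v_S) = Δt · (6.77·3.59)/(6.77−3.59) ≈ 7.6429·Δt.
So d_A = 244.41, d_B = 217.03, d_C = 92.22 km.
Circle about each station: (x − 145.9)² + (y + 26.8)² = 244.41²; (x + 120.4)² + (y + 114.3)² = 217.03²; (x − 16.5)² + (y − 53.7)² = 92.22².
Subtracting pairs of circle equations eliminates x²+y² and gives linear equations (the radical axes):
-532.6 x − 175.0 y = 18189.83
-258.8 x + 161.0 y = 32382.61
Solving the 2×2 system: x ≈ -65.6, y ≈ 95.7 km.

(-65.6, 95.7)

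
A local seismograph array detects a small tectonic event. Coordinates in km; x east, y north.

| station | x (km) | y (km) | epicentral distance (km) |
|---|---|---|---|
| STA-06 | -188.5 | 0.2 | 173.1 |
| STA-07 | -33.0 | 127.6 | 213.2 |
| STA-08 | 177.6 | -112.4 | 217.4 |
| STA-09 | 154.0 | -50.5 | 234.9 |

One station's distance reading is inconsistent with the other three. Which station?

STA-09

Solve using three stations at a time. Using STA-06, STA-07, STA-08 (subtract circle equations pairwise → linear system) gives (x, y) ≈ (-38.1, -85.5).
Distances from that point to each station vs reported:
  STA-06: calculated 173.1 vs reported 173.1 → residual 0.0 km
  STA-07: calculated 213.2 vs reported 213.2 → residual 0.0 km
  STA-08: calculated 217.4 vs reported 217.4 → residual 0.0 km
  STA-09: calculated 195.3 vs reported 234.9 → residual 39.6 km
STA-06, STA-07, STA-08 are mutually consistent (residuals ≈ 0); STA-09 is off by 39.6 km.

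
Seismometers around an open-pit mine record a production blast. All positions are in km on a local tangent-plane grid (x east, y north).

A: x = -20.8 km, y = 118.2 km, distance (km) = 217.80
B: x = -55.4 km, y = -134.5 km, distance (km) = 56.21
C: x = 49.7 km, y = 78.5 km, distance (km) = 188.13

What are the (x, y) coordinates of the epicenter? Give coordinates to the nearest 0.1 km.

Circle about each station: (x + 20.8)² + (y − 118.2)² = 217.80²; (x + 55.4)² + (y + 134.5)² = 56.21²; (x − 49.7)² + (y − 78.5)² = 188.13².
Subtracting pairs of circle equations eliminates x²+y² and gives linear equations (the radical axes):
-69.2 x − 505.4 y = 51032.81
141.0 x − 79.4 y = 6272.40
Solving the 2×2 system: x ≈ -11.5, y ≈ -99.4 km.

(-11.5, -99.4)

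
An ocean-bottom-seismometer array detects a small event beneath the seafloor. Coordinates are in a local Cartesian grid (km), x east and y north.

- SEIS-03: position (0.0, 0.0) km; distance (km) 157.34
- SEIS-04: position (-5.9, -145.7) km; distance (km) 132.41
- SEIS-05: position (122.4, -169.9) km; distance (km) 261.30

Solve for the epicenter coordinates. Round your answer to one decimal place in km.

(-127.2, -92.6)

Circle about each station: x² + y² = 157.34²; (x + 5.9)² + (y + 145.7)² = 132.41²; (x − 122.4)² + (y + 169.9)² = 261.30².
Subtracting pairs of circle equations eliminates x²+y² and gives linear equations (the radical axes):
-11.8 x − 291.4 y = 28486.77
244.8 x − 339.8 y = 325.96
Solving the 2×2 system: x ≈ -127.2, y ≈ -92.6 km.
Check against SEIS-03 (with the unrounded x, y): √(x²+y²) = 157.35 ≈ 157.34 km. ✓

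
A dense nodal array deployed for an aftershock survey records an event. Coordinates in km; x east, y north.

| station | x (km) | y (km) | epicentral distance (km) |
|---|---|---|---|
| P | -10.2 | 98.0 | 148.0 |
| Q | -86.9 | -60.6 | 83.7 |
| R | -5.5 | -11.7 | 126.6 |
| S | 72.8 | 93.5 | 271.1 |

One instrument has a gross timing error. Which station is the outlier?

S

Solve using three stations at a time. Using P, Q, R (subtract circle equations pairwise → linear system) gives (x, y) ≈ (-130.0, 11.1).
Distances from that point to each station vs reported:
  P: calculated 148.0 vs reported 148.0 → residual 0.0 km
  Q: calculated 83.7 vs reported 83.7 → residual 0.0 km
  R: calculated 126.6 vs reported 126.6 → residual 0.0 km
  S: calculated 218.9 vs reported 271.1 → residual 52.2 km
P, Q, R are mutually consistent (residuals ≈ 0); S is off by 52.2 km.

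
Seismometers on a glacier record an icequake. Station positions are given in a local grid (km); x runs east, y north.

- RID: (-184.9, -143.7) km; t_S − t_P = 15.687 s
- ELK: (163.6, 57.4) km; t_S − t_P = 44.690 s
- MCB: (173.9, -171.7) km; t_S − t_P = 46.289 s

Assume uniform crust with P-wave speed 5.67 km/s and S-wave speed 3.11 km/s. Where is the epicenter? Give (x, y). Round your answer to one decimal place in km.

x ≈ -122.9 km, y ≈ -55.2 km

Distance from S−P lag: d = Δt · v_P v_S / (v_P − v_S) = Δt · (5.67·3.11)/(5.67−3.11) ≈ 6.8882·Δt.
So d_RID = 108.05, d_ELK = 307.83, d_MCB = 318.85 km.
Circle about each station: (x + 184.9)² + (y + 143.7)² = 108.05²; (x − 163.6)² + (y − 57.4)² = 307.83²; (x − 173.9)² + (y + 171.7)² = 318.85².
Subtracting the RID equation from the ELK and MCB equations removes the quadratic terms:
697.0 x + 402.2 y = -107862.49
717.6 x − 56.0 y = -85106.12
Solving the 2×2 system: x ≈ -122.9, y ≈ -55.2 km.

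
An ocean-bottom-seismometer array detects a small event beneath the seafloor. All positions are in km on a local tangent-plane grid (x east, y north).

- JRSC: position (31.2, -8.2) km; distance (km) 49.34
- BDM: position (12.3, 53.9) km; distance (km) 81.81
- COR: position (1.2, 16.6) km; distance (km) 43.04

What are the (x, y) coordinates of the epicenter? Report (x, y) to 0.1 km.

-15.9 km east, -22.9 km north

Circle about each station: (x − 31.2)² + (y + 8.2)² = 49.34²; (x − 12.3)² + (y − 53.9)² = 81.81²; (x − 1.2)² + (y − 16.6)² = 43.04².
Subtracting pairs of circle equations eliminates x²+y² and gives linear equations (the radical axes):
-37.8 x + 124.2 y = -2242.62
-60.0 x + 49.6 y = -181.69
Solving the 2×2 system: x ≈ -15.9, y ≈ -22.9 km.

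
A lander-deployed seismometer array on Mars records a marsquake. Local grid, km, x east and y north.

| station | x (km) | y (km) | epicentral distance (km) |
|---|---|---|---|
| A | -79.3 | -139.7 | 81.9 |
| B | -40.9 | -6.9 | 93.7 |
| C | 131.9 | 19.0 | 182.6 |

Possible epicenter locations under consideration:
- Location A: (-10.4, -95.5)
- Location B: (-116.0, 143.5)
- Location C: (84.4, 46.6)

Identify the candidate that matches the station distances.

For each candidate, compare |candidate − station| to the reported distance:
Location A: residuals A 0.0, B 0.0, C 0.0 → max 0.0 km
Location B: residuals A 203.7, B 74.4, C 94.8 → max 203.7 km
Location C: residuals A 166.1, B 42.5, C 127.7 → max 166.1 km
Only Location A has all residuals ≈ 0.

Location A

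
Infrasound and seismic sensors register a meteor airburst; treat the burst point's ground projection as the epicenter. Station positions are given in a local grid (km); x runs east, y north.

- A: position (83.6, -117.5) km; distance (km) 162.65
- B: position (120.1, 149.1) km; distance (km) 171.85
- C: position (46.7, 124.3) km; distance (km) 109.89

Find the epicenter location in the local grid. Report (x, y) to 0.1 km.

Circle about each station: (x − 83.6)² + (y + 117.5)² = 162.65²; (x − 120.1)² + (y − 149.1)² = 171.85²; (x − 46.7)² + (y − 124.3)² = 109.89².
Subtracting the A equation from the B and C equations removes the quadratic terms:
73.0 x + 533.2 y = 12782.21
-73.8 x + 483.6 y = 11215.38
Solving the 2×2 system: x ≈ 2.7, y ≈ 23.6 km.
Check against A (with the unrounded x, y): √((x − 83.6)²+(y + 117.5)²) = 162.65 ≈ 162.65 km. ✓

x ≈ 2.7 km, y ≈ 23.6 km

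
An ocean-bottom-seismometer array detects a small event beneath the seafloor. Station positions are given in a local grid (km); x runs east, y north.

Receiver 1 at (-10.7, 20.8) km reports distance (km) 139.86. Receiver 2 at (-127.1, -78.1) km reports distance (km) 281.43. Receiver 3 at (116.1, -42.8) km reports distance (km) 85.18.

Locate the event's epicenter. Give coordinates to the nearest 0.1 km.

Circle about each station: (x + 10.7)² + (y − 20.8)² = 139.86²; (x + 127.1)² + (y + 78.1)² = 281.43²; (x − 116.1)² + (y + 42.8)² = 85.18².
Subtracting the Receiver 1 equation from the Receiver 2 and Receiver 3 equations removes the quadratic terms:
-232.8 x − 197.8 y = -37935.14
253.6 x − 127.2 y = 27069.11
Solving the 2×2 system: x ≈ 127.6, y ≈ 41.6 km.
Check against Receiver 1 (with the unrounded x, y): √((x + 10.7)²+(y − 20.8)²) = 139.86 ≈ 139.86 km. ✓

(127.6, 41.6)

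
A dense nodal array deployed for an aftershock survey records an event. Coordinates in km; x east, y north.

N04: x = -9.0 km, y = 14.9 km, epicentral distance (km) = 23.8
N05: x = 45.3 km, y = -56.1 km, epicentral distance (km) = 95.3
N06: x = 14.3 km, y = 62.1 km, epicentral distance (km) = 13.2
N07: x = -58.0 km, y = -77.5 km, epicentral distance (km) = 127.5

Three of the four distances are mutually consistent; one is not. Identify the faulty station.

N06

Solve using three stations at a time. Using N04, N05, N07 (subtract circle equations pairwise → linear system) gives (x, y) ≈ (8.0, 31.6).
Distances from that point to each station vs reported:
  N04: calculated 23.8 vs reported 23.8 → residual 0.0 km
  N05: calculated 95.3 vs reported 95.3 → residual 0.0 km
  N06: calculated 31.1 vs reported 13.2 → residual 17.9 km
  N07: calculated 127.5 vs reported 127.5 → residual 0.0 km
N04, N05, N07 are mutually consistent (residuals ≈ 0); N06 is off by 17.9 km.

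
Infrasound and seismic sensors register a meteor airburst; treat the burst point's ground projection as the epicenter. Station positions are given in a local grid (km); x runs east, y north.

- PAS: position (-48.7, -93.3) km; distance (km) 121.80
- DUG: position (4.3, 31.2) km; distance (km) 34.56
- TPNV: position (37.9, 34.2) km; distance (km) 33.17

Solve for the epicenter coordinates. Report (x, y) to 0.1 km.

25.1 km east, 3.6 km north

Circle about each station: (x + 48.7)² + (y + 93.3)² = 121.80²; (x − 4.3)² + (y − 31.2)² = 34.56²; (x − 37.9)² + (y − 34.2)² = 33.17².
Subtracting pairs of circle equations eliminates x²+y² and gives linear equations (the radical axes):
106.0 x + 249.0 y = 3556.20
173.2 x + 255.0 y = 5264.46
Solving the 2×2 system: x ≈ 25.1, y ≈ 3.6 km.
Check against PAS (with the unrounded x, y): √((x + 48.7)²+(y + 93.3)²) = 121.80 ≈ 121.80 km. ✓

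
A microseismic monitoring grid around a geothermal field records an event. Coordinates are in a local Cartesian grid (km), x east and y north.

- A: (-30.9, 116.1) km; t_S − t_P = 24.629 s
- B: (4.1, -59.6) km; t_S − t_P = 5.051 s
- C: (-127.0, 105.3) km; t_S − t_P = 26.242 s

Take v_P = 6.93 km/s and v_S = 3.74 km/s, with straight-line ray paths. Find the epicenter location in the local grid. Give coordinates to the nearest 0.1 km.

(-28.9, -84.0)

Distance from S−P lag: d = Δt · v_P v_S / (v_P − v_S) = Δt · (6.93·3.74)/(6.93−3.74) ≈ 8.1248·Δt.
So d_A = 200.11, d_B = 41.04, d_C = 213.21 km.
Circle about each station: (x + 30.9)² + (y − 116.1)² = 200.11²; (x − 4.1)² + (y + 59.6)² = 41.04²; (x + 127.0)² + (y − 105.3)² = 213.21².
Subtracting pairs of circle equations eliminates x²+y² and gives linear equations (the radical axes):
70.0 x − 351.4 y = 27494.68
-192.2 x − 21.6 y = 7368.58
Solving the 2×2 system: x ≈ -28.9, y ≈ -84.0 km.
Check against A (with the unrounded x, y): √((x + 30.9)²+(y − 116.1)²) = 200.11 ≈ 200.11 km. ✓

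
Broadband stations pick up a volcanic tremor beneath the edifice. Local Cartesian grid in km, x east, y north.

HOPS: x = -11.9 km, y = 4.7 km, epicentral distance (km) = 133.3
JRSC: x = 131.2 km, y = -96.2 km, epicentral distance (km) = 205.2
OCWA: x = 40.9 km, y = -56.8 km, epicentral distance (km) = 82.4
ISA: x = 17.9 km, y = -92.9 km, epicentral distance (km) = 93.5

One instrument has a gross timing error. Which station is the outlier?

OCWA

Solve using three stations at a time. Using HOPS, JRSC, ISA (subtract circle equations pairwise → linear system) gives (x, y) ≈ (-73.2, -113.6).
Distances from that point to each station vs reported:
  HOPS: calculated 133.3 vs reported 133.3 → residual 0.0 km
  JRSC: calculated 205.2 vs reported 205.2 → residual 0.0 km
  OCWA: calculated 127.5 vs reported 82.4 → residual 45.1 km
  ISA: calculated 93.5 vs reported 93.5 → residual 0.0 km
HOPS, JRSC, ISA are mutually consistent (residuals ≈ 0); OCWA is off by 45.1 km.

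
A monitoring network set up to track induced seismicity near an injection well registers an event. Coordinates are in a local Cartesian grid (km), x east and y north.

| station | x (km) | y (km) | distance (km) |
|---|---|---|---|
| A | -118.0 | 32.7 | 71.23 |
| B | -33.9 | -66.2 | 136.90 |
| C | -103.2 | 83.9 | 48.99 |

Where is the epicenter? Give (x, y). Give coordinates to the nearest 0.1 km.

Circle about each station: (x + 118.0)² + (y − 32.7)² = 71.23²; (x + 33.9)² + (y + 66.2)² = 136.90²; (x + 103.2)² + (y − 83.9)² = 48.99².
Subtracting the A equation from the B and C equations removes the quadratic terms:
168.2 x − 197.8 y = -23129.54
29.6 x + 102.4 y = 5369.85
Solving the 2×2 system: x ≈ -56.6, y ≈ 68.8 km.

-56.6 km east, 68.8 km north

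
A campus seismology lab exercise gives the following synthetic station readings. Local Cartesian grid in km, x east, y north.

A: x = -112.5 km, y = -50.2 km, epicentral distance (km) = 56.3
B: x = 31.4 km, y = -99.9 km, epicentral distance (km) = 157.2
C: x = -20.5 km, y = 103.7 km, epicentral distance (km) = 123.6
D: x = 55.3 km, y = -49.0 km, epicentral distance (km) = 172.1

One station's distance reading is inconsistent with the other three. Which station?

D

Solve using three stations at a time. Using A, B, C (subtract circle equations pairwise → linear system) gives (x, y) ≈ (-89.2, 1.0).
Distances from that point to each station vs reported:
  A: calculated 56.2 vs reported 56.3 → residual 0.1 km
  B: calculated 157.2 vs reported 157.2 → residual 0.0 km
  C: calculated 123.6 vs reported 123.6 → residual 0.0 km
  D: calculated 152.8 vs reported 172.1 → residual 19.3 km
A, B, C are mutually consistent (residuals ≈ 0); D is off by 19.3 km.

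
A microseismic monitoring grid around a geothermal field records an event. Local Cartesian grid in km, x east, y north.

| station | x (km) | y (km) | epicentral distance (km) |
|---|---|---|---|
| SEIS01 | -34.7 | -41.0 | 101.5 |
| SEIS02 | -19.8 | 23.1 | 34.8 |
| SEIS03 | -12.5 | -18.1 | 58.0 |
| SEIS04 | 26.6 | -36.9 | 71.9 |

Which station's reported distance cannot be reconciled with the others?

Solve using three stations at a time. Using SEIS02, SEIS03, SEIS04 (subtract circle equations pairwise → linear system) gives (x, y) ≈ (13.5, 33.9).
Distances from that point to each station vs reported:
  SEIS01: calculated 89.0 vs reported 101.5 → residual 12.5 km
  SEIS02: calculated 35.0 vs reported 34.8 → residual 0.2 km
  SEIS03: calculated 58.1 vs reported 58.0 → residual 0.1 km
  SEIS04: calculated 72.0 vs reported 71.9 → residual 0.1 km
SEIS02, SEIS03, SEIS04 are mutually consistent (residuals ≈ 0); SEIS01 is off by 12.5 km.

SEIS01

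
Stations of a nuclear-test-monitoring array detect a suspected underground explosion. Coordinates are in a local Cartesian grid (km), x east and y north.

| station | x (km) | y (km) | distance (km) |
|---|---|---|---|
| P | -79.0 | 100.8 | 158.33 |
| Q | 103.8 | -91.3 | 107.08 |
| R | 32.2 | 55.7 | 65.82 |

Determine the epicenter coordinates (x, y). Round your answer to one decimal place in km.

Circle about each station: (x + 79.0)² + (y − 100.8)² = 158.33²; (x − 103.8)² + (y + 91.3)² = 107.08²; (x − 32.2)² + (y − 55.7)² = 65.82².
Subtracting pairs of circle equations eliminates x²+y² and gives linear equations (the radical axes):
365.6 x − 384.2 y = 16310.75
222.4 x − 90.2 y = 8473.81
Solving the 2×2 system: x ≈ 34.0, y ≈ -10.1 km.

34.0 km east, -10.1 km north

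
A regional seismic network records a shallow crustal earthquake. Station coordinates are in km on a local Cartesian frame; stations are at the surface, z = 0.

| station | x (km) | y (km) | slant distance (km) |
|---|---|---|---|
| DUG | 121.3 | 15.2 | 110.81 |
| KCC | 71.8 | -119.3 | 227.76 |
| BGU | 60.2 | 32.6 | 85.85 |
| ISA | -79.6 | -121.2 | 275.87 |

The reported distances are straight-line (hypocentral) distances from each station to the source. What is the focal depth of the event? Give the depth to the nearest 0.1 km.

Each station gives a sphere (x−x_i)² + (y−y_i)² + z² = d_i² (stations at z=0).
Subtracting the DUG sphere from KCC and BGU: z² cancels, leaving linear equations in x and y:
-99.0 x − 269.0 y = -35152.76
-122.2 x + 34.8 y = -5349.30
Solving: x ≈ 73.307, y ≈ 103.700 km (keep extra digits for the depth step; rounded: 73.3, 103.7).
Then from the DUG sphere: z² = 110.81² − (x − 121.3)² − (y − 15.2)² with x = 73.307, y = 103.700, so z ≈ 46.296 ≈ 46.3 km.

46.3 km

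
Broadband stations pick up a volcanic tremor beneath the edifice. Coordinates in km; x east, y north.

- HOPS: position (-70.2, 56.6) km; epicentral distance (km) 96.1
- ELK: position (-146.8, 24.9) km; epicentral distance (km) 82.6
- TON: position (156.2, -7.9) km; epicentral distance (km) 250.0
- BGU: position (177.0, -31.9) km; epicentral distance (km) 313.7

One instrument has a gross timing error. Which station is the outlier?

Solve using three stations at a time. Using HOPS, ELK, TON (subtract circle equations pairwise → linear system) gives (x, y) ≈ (-92.1, -36.9).
Distances from that point to each station vs reported:
  HOPS: calculated 96.1 vs reported 96.1 → residual 0.0 km
  ELK: calculated 82.6 vs reported 82.6 → residual 0.0 km
  TON: calculated 250.0 vs reported 250.0 → residual 0.0 km
  BGU: calculated 269.1 vs reported 313.7 → residual 44.6 km
HOPS, ELK, TON are mutually consistent (residuals ≈ 0); BGU is off by 44.6 km.

BGU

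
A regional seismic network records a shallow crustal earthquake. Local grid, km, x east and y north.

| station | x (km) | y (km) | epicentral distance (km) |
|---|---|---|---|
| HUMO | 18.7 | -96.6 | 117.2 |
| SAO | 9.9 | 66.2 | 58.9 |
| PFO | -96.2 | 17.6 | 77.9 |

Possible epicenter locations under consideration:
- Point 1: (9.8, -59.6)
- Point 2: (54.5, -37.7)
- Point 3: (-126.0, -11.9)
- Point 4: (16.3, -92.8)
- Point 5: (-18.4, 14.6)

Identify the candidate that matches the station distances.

For each candidate, compare |candidate − station| to the reported distance:
Point 1: residuals HUMO 79.1, SAO 66.9, PFO 53.2 → max 79.1 km
Point 2: residuals HUMO 48.3, SAO 54.2, PFO 82.6 → max 82.6 km
Point 3: residuals HUMO 50.5, SAO 97.8, PFO 36.0 → max 97.8 km
Point 4: residuals HUMO 112.7, SAO 100.2, PFO 79.7 → max 112.7 km
Point 5: residuals HUMO 0.0, SAO 0.0, PFO 0.0 → max 0.0 km
Only Point 5 has all residuals ≈ 0.

Point 5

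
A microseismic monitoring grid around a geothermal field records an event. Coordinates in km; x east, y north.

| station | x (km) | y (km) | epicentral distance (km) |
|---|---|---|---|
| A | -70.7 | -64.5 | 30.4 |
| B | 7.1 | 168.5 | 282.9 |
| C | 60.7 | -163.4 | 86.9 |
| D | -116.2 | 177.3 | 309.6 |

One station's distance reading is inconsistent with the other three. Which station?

A

Solve using three stations at a time. Using B, C, D (subtract circle equations pairwise → linear system) gives (x, y) ≈ (-10.9, -113.9).
Distances from that point to each station vs reported:
  A: calculated 77.6 vs reported 30.4 → residual 47.2 km
  B: calculated 282.9 vs reported 282.9 → residual 0.0 km
  C: calculated 87.0 vs reported 86.9 → residual 0.1 km
  D: calculated 309.6 vs reported 309.6 → residual 0.0 km
B, C, D are mutually consistent (residuals ≈ 0); A is off by 47.2 km.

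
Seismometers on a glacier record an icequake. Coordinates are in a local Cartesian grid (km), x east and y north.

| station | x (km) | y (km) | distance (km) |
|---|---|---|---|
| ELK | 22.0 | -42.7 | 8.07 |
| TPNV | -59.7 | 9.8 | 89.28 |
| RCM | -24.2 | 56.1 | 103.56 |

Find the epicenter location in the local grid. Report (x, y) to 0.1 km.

Circle about each station: (x − 22.0)² + (y + 42.7)² = 8.07²; (x + 59.7)² + (y − 9.8)² = 89.28²; (x + 24.2)² + (y − 56.1)² = 103.56².
Subtracting the ELK equation from the TPNV and RCM equations removes the quadratic terms:
-163.4 x + 105.0 y = -6552.95
-92.4 x + 197.6 y = -9233.99
Solving the 2×2 system: x ≈ 14.4, y ≈ -40.0 km.

14.4 km east, -40.0 km north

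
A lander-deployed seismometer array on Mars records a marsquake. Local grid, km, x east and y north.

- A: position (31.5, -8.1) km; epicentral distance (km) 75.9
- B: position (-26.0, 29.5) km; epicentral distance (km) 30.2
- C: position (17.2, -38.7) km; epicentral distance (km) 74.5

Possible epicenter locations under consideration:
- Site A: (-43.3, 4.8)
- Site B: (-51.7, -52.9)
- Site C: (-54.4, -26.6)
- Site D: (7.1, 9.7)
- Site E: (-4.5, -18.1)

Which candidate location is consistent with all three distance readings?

For each candidate, compare |candidate − station| to the reported distance:
Site A: residuals A 0.0, B 0.0, C 0.0 → max 0.0 km
Site B: residuals A 18.6, B 56.1, C 4.2 → max 56.1 km
Site C: residuals A 12.0, B 32.7, C 1.9 → max 32.7 km
Site D: residuals A 45.7, B 8.4, C 25.1 → max 45.7 km
Site E: residuals A 38.5, B 22.0, C 44.6 → max 44.6 km
Only Site A has all residuals ≈ 0.

Site A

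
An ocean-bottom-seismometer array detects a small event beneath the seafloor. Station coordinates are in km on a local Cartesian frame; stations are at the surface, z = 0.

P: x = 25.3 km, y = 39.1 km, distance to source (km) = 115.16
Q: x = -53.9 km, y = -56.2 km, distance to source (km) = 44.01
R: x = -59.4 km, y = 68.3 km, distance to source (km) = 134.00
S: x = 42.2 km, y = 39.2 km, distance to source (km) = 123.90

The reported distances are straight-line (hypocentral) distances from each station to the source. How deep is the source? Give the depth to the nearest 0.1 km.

35.2 km

Each station gives a sphere (x−x_i)² + (y−y_i)² + z² = d_i² (stations at z=0).
Subtracting the P sphere from Q and R: z² cancels, leaving linear equations in x and y:
-158.4 x − 190.6 y = 15219.70
-169.4 x + 58.4 y = 1330.18
Solving: x ≈ -27.501, y ≈ -56.996 km (keep extra digits for the depth step; rounded: -27.5, -57.0).
Then from the P sphere: z² = 115.16² − (x − 25.3)² − (y − 39.1)² with x = -27.501, y = -56.996, so z ≈ 35.206 ≈ 35.2 km.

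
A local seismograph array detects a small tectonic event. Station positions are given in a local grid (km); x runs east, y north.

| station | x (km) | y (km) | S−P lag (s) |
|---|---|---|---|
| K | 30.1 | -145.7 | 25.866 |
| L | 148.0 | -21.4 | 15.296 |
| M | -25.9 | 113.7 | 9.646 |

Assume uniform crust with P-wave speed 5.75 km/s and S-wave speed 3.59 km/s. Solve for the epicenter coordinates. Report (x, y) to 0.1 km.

Distance from S−P lag: d = Δt · v_P v_S / (v_P − v_S) = Δt · (5.75·3.59)/(5.75−3.59) ≈ 9.5567·Δt.
So d_K = 247.19, d_L = 146.18, d_M = 92.18 km.
Circle about each station: (x − 30.1)² + (y + 145.7)² = 247.19²; (x − 148.0)² + (y + 21.4)² = 146.18²; (x + 25.9)² + (y − 113.7)² = 92.18².
Subtracting the K equation from the L and M equations removes the quadratic terms:
235.8 x + 248.6 y = 39961.76
-112.0 x + 518.8 y = 44069.74
Solving the 2×2 system: x ≈ 65.1, y ≈ 99.0 km.

(65.1, 99.0)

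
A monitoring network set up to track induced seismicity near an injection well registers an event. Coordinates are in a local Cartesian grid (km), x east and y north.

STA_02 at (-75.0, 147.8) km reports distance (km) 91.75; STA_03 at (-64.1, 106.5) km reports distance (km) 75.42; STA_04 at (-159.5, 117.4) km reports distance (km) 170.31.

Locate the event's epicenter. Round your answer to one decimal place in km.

10.8 km east, 115.3 km north

Circle about each station: (x + 75.0)² + (y − 147.8)² = 91.75²; (x + 64.1)² + (y − 106.5)² = 75.42²; (x + 159.5)² + (y − 117.4)² = 170.31².
Subtracting the STA_02 equation from the STA_03 and STA_04 equations removes the quadratic terms:
21.8 x − 82.6 y = -9288.89
-169.0 x − 60.8 y = -8834.26
Solving the 2×2 system: x ≈ 10.8, y ≈ 115.3 km.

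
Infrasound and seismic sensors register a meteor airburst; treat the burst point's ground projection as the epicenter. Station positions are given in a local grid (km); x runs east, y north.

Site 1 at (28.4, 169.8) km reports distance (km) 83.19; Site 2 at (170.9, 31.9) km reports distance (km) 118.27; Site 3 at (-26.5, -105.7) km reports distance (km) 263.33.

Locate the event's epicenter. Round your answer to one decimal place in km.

x ≈ 99.0 km, y ≈ 125.8 km

Circle about each station: (x − 28.4)² + (y − 169.8)² = 83.19²; (x − 170.9)² + (y − 31.9)² = 118.27²; (x + 26.5)² + (y + 105.7)² = 263.33².
Subtracting pairs of circle equations eliminates x²+y² and gives linear equations (the radical axes):
285.0 x − 275.8 y = -6481.40
-109.8 x − 551.0 y = -80185.97
Solving the 2×2 system: x ≈ 99.0, y ≈ 125.8 km.
Check against Site 1 (with the unrounded x, y): √((x − 28.4)²+(y − 169.8)²) = 83.19 ≈ 83.19 km. ✓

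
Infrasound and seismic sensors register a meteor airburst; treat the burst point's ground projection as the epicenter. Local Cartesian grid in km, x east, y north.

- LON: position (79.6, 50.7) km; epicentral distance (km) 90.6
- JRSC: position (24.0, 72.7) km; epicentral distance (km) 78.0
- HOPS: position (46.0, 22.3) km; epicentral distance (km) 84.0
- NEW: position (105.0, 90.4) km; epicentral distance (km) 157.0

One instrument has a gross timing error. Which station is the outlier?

Solve using three stations at a time. Using JRSC, HOPS, NEW (subtract circle equations pairwise → linear system) gives (x, y) ≈ (-37.8, 25.4).
Distances from that point to each station vs reported:
  LON: calculated 120.1 vs reported 90.6 → residual 29.5 km
  JRSC: calculated 77.9 vs reported 78.0 → residual 0.1 km
  HOPS: calculated 83.9 vs reported 84.0 → residual 0.1 km
  NEW: calculated 156.9 vs reported 157.0 → residual 0.1 km
JRSC, HOPS, NEW are mutually consistent (residuals ≈ 0); LON is off by 29.5 km.

LON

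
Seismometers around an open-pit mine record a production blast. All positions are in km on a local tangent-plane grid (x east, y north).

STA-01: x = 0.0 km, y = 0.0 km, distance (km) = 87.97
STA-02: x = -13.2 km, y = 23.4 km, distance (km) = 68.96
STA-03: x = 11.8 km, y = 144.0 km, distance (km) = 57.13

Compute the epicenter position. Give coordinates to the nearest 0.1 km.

Circle about each station: x² + y² = 87.97²; (x + 13.2)² + (y − 23.4)² = 68.96²; (x − 11.8)² + (y − 144.0)² = 57.13².
Subtracting pairs of circle equations eliminates x²+y² and gives linear equations (the radical axes):
-26.4 x + 46.8 y = 3705.04
23.6 x + 288.0 y = 25350.12
Solving the 2×2 system: x ≈ 13.7, y ≈ 86.9 km.

(13.7, 86.9)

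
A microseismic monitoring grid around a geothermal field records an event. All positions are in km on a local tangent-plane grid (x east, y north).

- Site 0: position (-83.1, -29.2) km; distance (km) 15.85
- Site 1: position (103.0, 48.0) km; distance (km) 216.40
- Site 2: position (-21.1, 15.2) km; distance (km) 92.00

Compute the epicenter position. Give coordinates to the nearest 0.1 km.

x ≈ -94.7 km, y ≈ -40.0 km

Circle about each station: (x + 83.1)² + (y + 29.2)² = 15.85²; (x − 103.0)² + (y − 48.0)² = 216.40²; (x + 21.1)² + (y − 15.2)² = 92.00².
Subtracting the Site 0 equation from the Site 1 and Site 2 equations removes the quadratic terms:
372.2 x + 154.4 y = -41422.99
124.0 x + 88.8 y = -15294.78
Solving the 2×2 system: x ≈ -94.7, y ≈ -40.0 km.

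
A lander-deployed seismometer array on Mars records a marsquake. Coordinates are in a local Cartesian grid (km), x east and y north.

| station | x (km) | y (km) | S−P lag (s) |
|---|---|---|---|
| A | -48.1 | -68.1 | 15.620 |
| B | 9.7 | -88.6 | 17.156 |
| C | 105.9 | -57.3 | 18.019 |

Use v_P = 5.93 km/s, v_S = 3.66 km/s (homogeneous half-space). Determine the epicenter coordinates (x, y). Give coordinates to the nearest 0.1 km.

x ≈ -4.7 km, y ≈ 74.8 km

Distance from S−P lag: d = Δt · v_P v_S / (v_P − v_S) = Δt · (5.93·3.66)/(5.93−3.66) ≈ 9.5611·Δt.
So d_A = 149.35, d_B = 164.03, d_C = 172.28 km.
Circle about each station: (x + 48.1)² + (y + 68.1)² = 149.35²; (x − 9.7)² + (y + 88.6)² = 164.03²; (x − 105.9)² + (y + 57.3)² = 172.28².
Subtracting the A equation from the B and C equations removes the quadratic terms:
115.6 x − 41.0 y = -3607.59
308.0 x + 21.6 y = 171.90
Solving the 2×2 system: x ≈ -4.7, y ≈ 74.8 km.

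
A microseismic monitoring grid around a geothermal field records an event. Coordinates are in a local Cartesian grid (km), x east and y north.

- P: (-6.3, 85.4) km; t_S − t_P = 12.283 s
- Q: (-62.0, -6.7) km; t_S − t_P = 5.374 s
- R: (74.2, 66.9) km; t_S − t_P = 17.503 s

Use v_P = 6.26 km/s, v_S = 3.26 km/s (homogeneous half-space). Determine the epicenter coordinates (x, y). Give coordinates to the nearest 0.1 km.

Distance from S−P lag: d = Δt · v_P v_S / (v_P − v_S) = Δt · (6.26·3.26)/(6.26−3.26) ≈ 6.8025·Δt.
So d_P = 83.56, d_Q = 36.56, d_R = 119.06 km.
Circle about each station: (x + 6.3)² + (y − 85.4)² = 83.56²; (x + 62.0)² + (y + 6.7)² = 36.56²; (x − 74.2)² + (y − 66.9)² = 119.06².
Subtracting the P equation from the Q and R equations removes the quadratic terms:
-111.4 x − 184.2 y = 2201.68
161.0 x − 37.0 y = -4544.61
Solving the 2×2 system: x ≈ -27.2, y ≈ 4.5 km.

(-27.2, 4.5)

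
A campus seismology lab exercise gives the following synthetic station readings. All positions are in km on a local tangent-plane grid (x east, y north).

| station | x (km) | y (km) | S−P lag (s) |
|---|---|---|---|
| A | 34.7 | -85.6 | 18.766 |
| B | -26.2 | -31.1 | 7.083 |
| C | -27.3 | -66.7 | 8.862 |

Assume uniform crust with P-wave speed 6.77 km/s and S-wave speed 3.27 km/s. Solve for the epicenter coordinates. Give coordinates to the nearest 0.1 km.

x ≈ -71.0 km, y ≈ -31.6 km

Distance from S−P lag: d = Δt · v_P v_S / (v_P − v_S) = Δt · (6.77·3.27)/(6.77−3.27) ≈ 6.3251·Δt.
So d_A = 118.70, d_B = 44.80, d_C = 56.05 km.
Circle about each station: (x − 34.7)² + (y + 85.6)² = 118.70²; (x + 26.2)² + (y + 31.1)² = 44.80²; (x + 27.3)² + (y + 66.7)² = 56.05².
Subtracting the A equation from the B and C equations removes the quadratic terms:
-121.8 x + 109.0 y = 5204.85
-124.0 x + 37.8 y = 7610.82
Solving the 2×2 system: x ≈ -71.0, y ≈ -31.6 km.
Check against A (with the unrounded x, y): √((x − 34.7)²+(y + 85.6)²) = 118.70 ≈ 118.70 km. ✓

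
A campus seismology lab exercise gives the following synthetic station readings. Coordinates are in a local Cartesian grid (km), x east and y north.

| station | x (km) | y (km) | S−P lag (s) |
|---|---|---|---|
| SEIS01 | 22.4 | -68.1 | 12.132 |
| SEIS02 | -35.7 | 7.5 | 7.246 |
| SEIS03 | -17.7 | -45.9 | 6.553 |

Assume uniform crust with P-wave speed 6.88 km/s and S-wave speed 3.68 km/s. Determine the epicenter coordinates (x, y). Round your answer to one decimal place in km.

x ≈ -69.1 km, y ≈ -39.1 km

Distance from S−P lag: d = Δt · v_P v_S / (v_P − v_S) = Δt · (6.88·3.68)/(6.88−3.68) ≈ 7.9120·Δt.
So d_SEIS01 = 95.99, d_SEIS02 = 57.33, d_SEIS03 = 51.85 km.
Circle about each station: (x − 22.4)² + (y + 68.1)² = 95.99²; (x + 35.7)² + (y − 7.5)² = 57.33²; (x + 17.7)² + (y + 45.9)² = 51.85².
Subtracting pairs of circle equations eliminates x²+y² and gives linear equations (the radical axes):
-116.2 x + 151.2 y = 2118.72
-80.2 x + 44.4 y = 3806.39
Solving the 2×2 system: x ≈ -69.1, y ≈ -39.1 km.
Check against SEIS01 (with the unrounded x, y): √((x − 22.4)²+(y + 68.1)²) = 95.99 ≈ 95.99 km. ✓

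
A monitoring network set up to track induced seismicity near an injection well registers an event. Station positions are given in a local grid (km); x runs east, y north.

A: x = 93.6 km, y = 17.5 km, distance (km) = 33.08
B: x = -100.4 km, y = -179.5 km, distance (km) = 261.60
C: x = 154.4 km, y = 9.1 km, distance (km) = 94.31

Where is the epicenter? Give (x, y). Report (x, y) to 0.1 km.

Circle about each station: (x − 93.6)² + (y − 17.5)² = 33.08²; (x + 100.4)² + (y + 179.5)² = 261.60²; (x − 154.4)² + (y − 9.1)² = 94.31².
Subtracting pairs of circle equations eliminates x²+y² and gives linear equations (the radical axes):
-388.0 x − 394.0 y = -34107.07
121.6 x − 16.8 y = 7054.87
Solving the 2×2 system: x ≈ 61.6, y ≈ 25.9 km.
Check against A (with the unrounded x, y): √((x − 93.6)²+(y − 17.5)²) = 33.09 ≈ 33.08 km. ✓

61.6 km east, 25.9 km north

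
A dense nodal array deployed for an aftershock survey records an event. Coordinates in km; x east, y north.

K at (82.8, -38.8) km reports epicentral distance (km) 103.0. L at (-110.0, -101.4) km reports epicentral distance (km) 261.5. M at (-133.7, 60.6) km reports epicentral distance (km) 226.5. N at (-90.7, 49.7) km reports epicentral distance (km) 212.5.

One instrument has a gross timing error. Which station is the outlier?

Solve using three stations at a time. Using K, L, M (subtract circle equations pairwise → linear system) gives (x, y) ≈ (92.8, 63.7).
Distances from that point to each station vs reported:
  K: calculated 103.0 vs reported 103.0 → residual 0.0 km
  L: calculated 261.5 vs reported 261.5 → residual 0.0 km
  M: calculated 226.5 vs reported 226.5 → residual 0.0 km
  N: calculated 184.0 vs reported 212.5 → residual 28.5 km
K, L, M are mutually consistent (residuals ≈ 0); N is off by 28.5 km.

N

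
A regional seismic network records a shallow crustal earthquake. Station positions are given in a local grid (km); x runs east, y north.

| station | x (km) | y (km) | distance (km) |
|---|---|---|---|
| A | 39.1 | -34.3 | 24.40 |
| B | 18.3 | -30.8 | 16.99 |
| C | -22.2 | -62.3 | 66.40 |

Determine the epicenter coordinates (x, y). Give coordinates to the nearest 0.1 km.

x ≈ 24.3 km, y ≈ -14.9 km

Circle about each station: (x − 39.1)² + (y + 34.3)² = 24.40²; (x − 18.3)² + (y + 30.8)² = 16.99²; (x + 22.2)² + (y + 62.3)² = 66.40².
Subtracting the A equation from the B and C equations removes the quadratic terms:
-41.6 x + 7.0 y = -1115.07
-122.6 x − 56.0 y = -2144.77
Solving the 2×2 system: x ≈ 24.3, y ≈ -14.9 km.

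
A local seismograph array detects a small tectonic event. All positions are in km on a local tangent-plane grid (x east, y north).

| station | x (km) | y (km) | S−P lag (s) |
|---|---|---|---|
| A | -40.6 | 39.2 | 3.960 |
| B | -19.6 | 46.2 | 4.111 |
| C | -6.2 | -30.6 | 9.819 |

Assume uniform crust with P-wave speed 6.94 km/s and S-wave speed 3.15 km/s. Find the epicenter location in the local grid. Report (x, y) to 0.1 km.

Distance from S−P lag: d = Δt · v_P v_S / (v_P − v_S) = Δt · (6.94·3.15)/(6.94−3.15) ≈ 5.7681·Δt.
So d_A = 22.84, d_B = 23.71, d_C = 56.64 km.
Circle about each station: (x + 40.6)² + (y − 39.2)² = 22.84²; (x + 19.6)² + (y − 46.2)² = 23.71²; (x + 6.2)² + (y + 30.6)² = 56.64².
Subtracting the A equation from the B and C equations removes the quadratic terms:
42.0 x + 14.0 y = -706.90
68.8 x − 139.6 y = -4896.62
Solving the 2×2 system: x ≈ -24.5, y ≈ 23.0 km.
Check against A (with the unrounded x, y): √((x + 40.6)²+(y − 39.2)²) = 22.84 ≈ 22.84 km. ✓

(-24.5, 23.0)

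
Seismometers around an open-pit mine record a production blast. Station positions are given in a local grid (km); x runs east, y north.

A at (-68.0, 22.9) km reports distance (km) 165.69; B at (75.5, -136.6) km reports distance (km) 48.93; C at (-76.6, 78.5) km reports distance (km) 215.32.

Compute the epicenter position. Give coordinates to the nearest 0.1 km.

Circle about each station: (x + 68.0)² + (y − 22.9)² = 165.69²; (x − 75.5)² + (y + 136.6)² = 48.93²; (x + 76.6)² + (y − 78.5)² = 215.32².
Subtracting the A equation from the B and C equations removes the quadratic terms:
287.0 x − 319.0 y = 44270.43
-17.2 x + 111.2 y = -12028.13
Solving the 2×2 system: x ≈ 41.1, y ≈ -101.8 km.

(41.1, -101.8)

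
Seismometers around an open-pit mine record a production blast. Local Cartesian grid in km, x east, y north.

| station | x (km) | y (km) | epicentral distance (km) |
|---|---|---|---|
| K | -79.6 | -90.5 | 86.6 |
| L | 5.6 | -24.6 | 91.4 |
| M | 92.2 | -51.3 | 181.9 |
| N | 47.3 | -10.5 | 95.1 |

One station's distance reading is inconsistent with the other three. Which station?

Solve using three stations at a time. Using K, L, M (subtract circle equations pairwise → linear system) gives (x, y) ≈ (-83.4, -4.0).
Distances from that point to each station vs reported:
  K: calculated 86.6 vs reported 86.6 → residual 0.0 km
  L: calculated 91.4 vs reported 91.4 → residual 0.0 km
  M: calculated 181.9 vs reported 181.9 → residual 0.0 km
  N: calculated 130.9 vs reported 95.1 → residual 35.8 km
K, L, M are mutually consistent (residuals ≈ 0); N is off by 35.8 km.

N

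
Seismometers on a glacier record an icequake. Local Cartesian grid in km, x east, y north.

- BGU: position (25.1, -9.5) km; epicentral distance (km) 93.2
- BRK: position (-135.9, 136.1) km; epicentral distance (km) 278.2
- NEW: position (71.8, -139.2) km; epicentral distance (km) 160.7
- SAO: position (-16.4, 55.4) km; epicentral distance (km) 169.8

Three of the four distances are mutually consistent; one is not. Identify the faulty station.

SAO

Solve using three stations at a time. Using BGU, BRK, NEW (subtract circle equations pairwise → linear system) gives (x, y) ≈ (114.9, 15.6).
Distances from that point to each station vs reported:
  BGU: calculated 93.2 vs reported 93.2 → residual 0.0 km
  BRK: calculated 278.2 vs reported 278.2 → residual 0.0 km
  NEW: calculated 160.7 vs reported 160.7 → residual 0.0 km
  SAO: calculated 137.2 vs reported 169.8 → residual 32.6 km
BGU, BRK, NEW are mutually consistent (residuals ≈ 0); SAO is off by 32.6 km.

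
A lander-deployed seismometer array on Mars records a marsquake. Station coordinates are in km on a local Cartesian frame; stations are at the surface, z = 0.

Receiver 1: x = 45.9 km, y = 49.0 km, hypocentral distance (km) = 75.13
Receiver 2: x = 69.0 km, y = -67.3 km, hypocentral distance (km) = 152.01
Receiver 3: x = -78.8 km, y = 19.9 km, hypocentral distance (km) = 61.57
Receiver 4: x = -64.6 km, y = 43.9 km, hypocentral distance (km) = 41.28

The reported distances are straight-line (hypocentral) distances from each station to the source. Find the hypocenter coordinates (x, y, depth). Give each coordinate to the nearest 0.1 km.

(-27.3, 49.1, 16.9)

Each station gives a sphere (x−x_i)² + (y−y_i)² + z² = d_i² (stations at z=0).
Subtracting the Receiver 1 sphere from Receiver 2 and Receiver 3: z² cancels, leaving linear equations in x and y:
46.2 x − 232.6 y = -12680.04
-249.4 x − 58.2 y = 3951.29
Solving: x ≈ -27.299, y ≈ 49.092 km (keep extra digits for the depth step; rounded: -27.3, 49.1).
Then from the Receiver 1 sphere: z² = 75.13² − (x − 45.9)² − (y − 49.0)² with x = -27.299, y = 49.092, so z ≈ 16.924 ≈ 16.9 km.
Check against Receiver 4 (with the unrounded solution): distance 41.29 ≈ 41.28 km. ✓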